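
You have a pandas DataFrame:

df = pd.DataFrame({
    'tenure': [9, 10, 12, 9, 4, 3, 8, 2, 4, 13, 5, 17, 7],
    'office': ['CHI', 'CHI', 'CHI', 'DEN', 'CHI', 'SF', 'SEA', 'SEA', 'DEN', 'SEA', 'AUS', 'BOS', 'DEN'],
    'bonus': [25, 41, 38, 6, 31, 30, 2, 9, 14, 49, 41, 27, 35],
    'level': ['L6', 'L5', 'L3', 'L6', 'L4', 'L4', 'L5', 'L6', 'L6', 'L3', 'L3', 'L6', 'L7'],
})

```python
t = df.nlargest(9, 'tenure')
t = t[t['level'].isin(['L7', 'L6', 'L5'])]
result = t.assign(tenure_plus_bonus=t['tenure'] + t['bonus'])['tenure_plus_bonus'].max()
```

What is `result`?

take 9 rows with largest tenure:
    tenure office  bonus level
11      17    BOS     27    L6
9       13    SEA     49    L3
2       12    CHI     38    L3
1       10    CHI     41    L5
0        9    CHI     25    L6
3        9    DEN      6    L6
6        8    SEA      2    L5
12       7    DEN     35    L7
10       5    AUS     41    L3
filter rows where level in ['L7', 'L6', 'L5']:
    tenure office  bonus level
11      17    BOS     27    L6
1       10    CHI     41    L5
0        9    CHI     25    L6
3        9    DEN      6    L6
6        8    SEA      2    L5
12       7    DEN     35    L7
add column tenure_plus_bonus = t['tenure'] + t['bonus']:
    tenure office  bonus level  tenure_plus_bonus
11      17    BOS     27    L6                 44
1       10    CHI     41    L5                 51
0        9    CHI     25    L6                 34
3        9    DEN      6    L6                 15
6        8    SEA      2    L5                 10
12       7    DEN     35    L7                 42

51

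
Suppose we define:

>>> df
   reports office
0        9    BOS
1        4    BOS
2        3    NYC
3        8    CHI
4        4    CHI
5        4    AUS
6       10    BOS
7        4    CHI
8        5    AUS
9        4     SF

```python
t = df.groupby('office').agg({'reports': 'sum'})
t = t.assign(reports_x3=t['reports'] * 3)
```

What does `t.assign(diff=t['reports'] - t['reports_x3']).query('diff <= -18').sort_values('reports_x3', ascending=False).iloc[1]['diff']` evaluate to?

-32

group by office, sum of reports:
        reports
office         
AUS           9
BOS          23
CHI          16
NYC           3
SF            4
add column reports_x3 = t['reports'] * 3:
        reports  reports_x3
office                     
AUS           9          27
BOS          23          69
CHI          16          48
NYC           3           9
SF            4          12
add column diff = t['reports'] - t['reports_x3']:
        reports  reports_x3  diff
office                           
AUS           9          27   -18
BOS          23          69   -46
CHI          16          48   -32
NYC           3           9    -6
SF            4          12    -8
filter rows where diff <= -18:
        reports  reports_x3  diff
office                           
AUS           9          27   -18
BOS          23          69   -46
CHI          16          48   -32
sort by reports_x3 descending:
        reports  reports_x3  diff
office                           
BOS          23          69   -46
CHI          16          48   -32
AUS           9          27   -18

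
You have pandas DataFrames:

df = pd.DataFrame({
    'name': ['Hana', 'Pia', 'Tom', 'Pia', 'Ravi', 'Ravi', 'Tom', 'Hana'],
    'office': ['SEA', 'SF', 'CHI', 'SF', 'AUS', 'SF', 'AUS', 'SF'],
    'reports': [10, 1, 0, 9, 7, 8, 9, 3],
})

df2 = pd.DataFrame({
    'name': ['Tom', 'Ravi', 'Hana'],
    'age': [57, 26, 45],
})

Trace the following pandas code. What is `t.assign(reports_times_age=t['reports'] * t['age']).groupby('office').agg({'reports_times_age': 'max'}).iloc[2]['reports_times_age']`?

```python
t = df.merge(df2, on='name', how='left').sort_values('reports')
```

merge on 'name' (how='left') → 8 rows:
   name office  reports   age
0  Hana    SEA       10  45.0
1   Pia     SF        1   NaN
2   Tom    CHI        0  57.0
3   Pia     SF        9   NaN
4  Ravi    AUS        7  26.0
5  Ravi     SF        8  26.0
6   Tom    AUS        9  57.0
7  Hana     SF        3  45.0
sort by reports:
   name office  reports   age
2   Tom    CHI        0  57.0
1   Pia     SF        1   NaN
7  Hana     SF        3  45.0
4  Ravi    AUS        7  26.0
5  Ravi     SF        8  26.0
3   Pia     SF        9   NaN
6   Tom    AUS        9  57.0
0  Hana    SEA       10  45.0
add column reports_times_age = t['reports'] * t['age']:
   name office  reports   age  reports_times_age
2   Tom    CHI        0  57.0                0.0
1   Pia     SF        1   NaN                NaN
7  Hana     SF        3  45.0              135.0
4  Ravi    AUS        7  26.0              182.0
5  Ravi     SF        8  26.0              208.0
3   Pia     SF        9   NaN                NaN
6   Tom    AUS        9  57.0              513.0
0  Hana    SEA       10  45.0              450.0
group by office, max of reports_times_age:
        reports_times_age
office                   
AUS                 513.0
CHI                   0.0
SEA                 450.0
SF                  208.0
Taking the value at position 2, column 'reports_times_age' gives 450.0.

450.0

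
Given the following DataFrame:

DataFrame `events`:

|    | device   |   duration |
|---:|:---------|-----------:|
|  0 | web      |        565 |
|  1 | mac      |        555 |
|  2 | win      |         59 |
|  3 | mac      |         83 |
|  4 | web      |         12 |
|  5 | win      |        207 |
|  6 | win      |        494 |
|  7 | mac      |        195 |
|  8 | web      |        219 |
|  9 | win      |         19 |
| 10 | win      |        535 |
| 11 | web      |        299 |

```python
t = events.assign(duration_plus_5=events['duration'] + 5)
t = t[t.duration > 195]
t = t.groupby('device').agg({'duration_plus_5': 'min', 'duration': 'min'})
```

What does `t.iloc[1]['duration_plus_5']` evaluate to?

224

add column duration_plus_5 = events['duration'] + 5:
   device  duration  duration_plus_5
0     web       565              570
1     mac       555              560
2     win        59               64
3     mac        83               88
4     web        12               17
5     win       207              212
6     win       494              499
7     mac       195              200
8     web       219              224
9     win        19               24
10    win       535              540
11    web       299              304
filter rows where duration > 195:
   device  duration  duration_plus_5
0     web       565              570
1     mac       555              560
5     win       207              212
6     win       494              499
8     web       219              224
10    win       535              540
11    web       299              304
group by device: min(duration_plus_5), min(duration):
        duration_plus_5  duration
device                           
mac                 560       555
web                 224       219
win                 212       207
Hence 224.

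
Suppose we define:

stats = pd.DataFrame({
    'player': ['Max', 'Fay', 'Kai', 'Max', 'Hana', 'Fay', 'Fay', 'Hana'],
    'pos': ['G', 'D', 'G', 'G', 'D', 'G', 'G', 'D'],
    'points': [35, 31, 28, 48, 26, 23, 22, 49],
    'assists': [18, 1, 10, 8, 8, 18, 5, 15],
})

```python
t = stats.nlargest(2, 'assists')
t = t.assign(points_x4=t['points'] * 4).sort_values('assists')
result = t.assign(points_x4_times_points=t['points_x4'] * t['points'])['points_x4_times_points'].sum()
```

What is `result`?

take 2 rows with largest assists:
  player pos  points  assists
0    Max   G      35       18
5    Fay   G      23       18
add column points_x4 = t['points'] * 4:
  player pos  points  assists  points_x4
0    Max   G      35       18        140
5    Fay   G      23       18         92
sort by assists:
  player pos  points  assists  points_x4
0    Max   G      35       18        140
5    Fay   G      23       18         92
add column points_x4_times_points = t['points_x4'] * t['points']:
  player pos  points  assists  points_x4  points_x4_times_points
0    Max   G      35       18        140                    4900
5    Fay   G      23       18         92                    2116

7016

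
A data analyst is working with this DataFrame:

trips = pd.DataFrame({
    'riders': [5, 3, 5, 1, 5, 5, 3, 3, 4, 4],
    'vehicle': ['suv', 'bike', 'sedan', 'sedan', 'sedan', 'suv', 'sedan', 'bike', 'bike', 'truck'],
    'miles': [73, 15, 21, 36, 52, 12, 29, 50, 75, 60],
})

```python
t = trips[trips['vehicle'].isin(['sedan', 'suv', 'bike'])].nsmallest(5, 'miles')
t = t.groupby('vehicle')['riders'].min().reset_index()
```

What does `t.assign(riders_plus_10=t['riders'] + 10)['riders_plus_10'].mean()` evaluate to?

13.0

filter rows where vehicle in ['sedan', 'suv', 'bike']:
   riders vehicle  miles
0       5     suv     73
1       3    bike     15
2       5   sedan     21
3       1   sedan     36
4       5   sedan     52
5       5     suv     12
6       3   sedan     29
7       3    bike     50
8       4    bike     75
take 5 rows with smallest miles:
   riders vehicle  miles
5       5     suv     12
1       3    bike     15
2       5   sedan     21
6       3   sedan     29
3       1   sedan     36
group by vehicle, min of riders:
vehicle
bike     3
sedan    1
suv      5
Name: riders, dtype: int64
reset_index():
  vehicle  riders
0    bike       3
1   sedan       1
2     suv       5
add column riders_plus_10 = t['riders'] + 10:
  vehicle  riders  riders_plus_10
0    bike       3              13
1   sedan       1              11
2     suv       5              15
Then the mean of column 'riders_plus_10': 13.0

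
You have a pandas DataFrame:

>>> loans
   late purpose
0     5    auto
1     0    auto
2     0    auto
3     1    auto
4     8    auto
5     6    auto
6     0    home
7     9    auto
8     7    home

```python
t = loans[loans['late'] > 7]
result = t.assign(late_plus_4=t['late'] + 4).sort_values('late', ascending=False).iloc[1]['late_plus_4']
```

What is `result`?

12

filter rows where late > 7:
   late purpose
4     8    auto
7     9    auto
add column late_plus_4 = t['late'] + 4:
   late purpose  late_plus_4
4     8    auto           12
7     9    auto           13
sort by late descending:
   late purpose  late_plus_4
7     9    auto           13
4     8    auto           12
Reading off the value at position 1, column 'late_plus_4', we get 12.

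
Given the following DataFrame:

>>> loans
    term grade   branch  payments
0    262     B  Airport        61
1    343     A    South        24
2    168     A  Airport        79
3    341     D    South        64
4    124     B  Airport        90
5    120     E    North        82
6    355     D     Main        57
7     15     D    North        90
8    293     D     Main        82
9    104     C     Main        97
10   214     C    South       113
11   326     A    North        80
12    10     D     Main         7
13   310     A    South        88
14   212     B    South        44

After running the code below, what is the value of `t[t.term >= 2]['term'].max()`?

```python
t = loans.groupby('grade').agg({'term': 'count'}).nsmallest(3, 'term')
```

3

group by grade, count of term:
       term
grade      
A         4
B         3
C         2
D         5
E         1
take 3 rows with smallest term:
       term
grade      
E         1
C         2
B         3
filter rows where term >= 2:
       term
grade      
C         2
B         3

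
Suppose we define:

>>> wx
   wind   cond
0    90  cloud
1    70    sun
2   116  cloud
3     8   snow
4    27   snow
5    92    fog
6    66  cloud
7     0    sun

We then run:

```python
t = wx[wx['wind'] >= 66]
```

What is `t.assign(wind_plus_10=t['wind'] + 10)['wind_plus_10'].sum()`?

filter rows where wind >= 66:
   wind   cond
0    90  cloud
1    70    sun
2   116  cloud
5    92    fog
6    66  cloud
add column wind_plus_10 = t['wind'] + 10:
   wind   cond  wind_plus_10
0    90  cloud           100
1    70    sun            80
2   116  cloud           126
5    92    fog           102
6    66  cloud            76
Reading off the sum of column 'wind_plus_10', we get 484.

484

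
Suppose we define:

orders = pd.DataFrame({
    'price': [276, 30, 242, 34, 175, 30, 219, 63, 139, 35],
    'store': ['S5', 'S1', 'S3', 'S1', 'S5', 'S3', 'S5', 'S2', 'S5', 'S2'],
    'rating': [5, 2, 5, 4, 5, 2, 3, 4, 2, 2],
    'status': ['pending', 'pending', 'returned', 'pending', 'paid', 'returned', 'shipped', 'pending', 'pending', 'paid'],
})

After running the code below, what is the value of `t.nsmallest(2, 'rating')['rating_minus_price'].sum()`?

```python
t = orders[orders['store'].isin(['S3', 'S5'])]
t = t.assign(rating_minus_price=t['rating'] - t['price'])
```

-165

filter rows where store in ['S3', 'S5']:
   price store  rating    status
0    276    S5       5   pending
2    242    S3       5  returned
4    175    S5       5      paid
5     30    S3       2  returned
6    219    S5       3   shipped
8    139    S5       2   pending
add column rating_minus_price = t['rating'] - t['price']:
   price store  rating    status  rating_minus_price
0    276    S5       5   pending                -271
2    242    S3       5  returned                -237
4    175    S5       5      paid                -170
5     30    S3       2  returned                 -28
6    219    S5       3   shipped                -216
8    139    S5       2   pending                -137
take 2 rows with smallest rating:
   price store  rating    status  rating_minus_price
5     30    S3       2  returned                 -28
8    139    S5       2   pending                -137
Then the sum of column 'rating_minus_price': -165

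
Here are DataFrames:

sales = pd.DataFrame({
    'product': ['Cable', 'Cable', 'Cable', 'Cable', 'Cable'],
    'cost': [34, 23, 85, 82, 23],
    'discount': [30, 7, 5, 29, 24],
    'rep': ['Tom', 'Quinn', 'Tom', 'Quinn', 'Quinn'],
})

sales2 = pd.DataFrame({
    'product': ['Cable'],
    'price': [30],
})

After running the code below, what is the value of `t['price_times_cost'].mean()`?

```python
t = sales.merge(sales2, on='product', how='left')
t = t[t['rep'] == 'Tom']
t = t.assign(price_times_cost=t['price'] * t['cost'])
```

1785.0

merge on 'product' (how='left') → 5 rows:
  product  cost  discount    rep  price
0   Cable    34        30    Tom     30
1   Cable    23         7  Quinn     30
2   Cable    85         5    Tom     30
3   Cable    82        29  Quinn     30
4   Cable    23        24  Quinn     30
filter rows where rep == 'Tom':
  product  cost  discount  rep  price
0   Cable    34        30  Tom     30
2   Cable    85         5  Tom     30
add column price_times_cost = t['price'] * t['cost']:
  product  cost  discount  rep  price  price_times_cost
0   Cable    34        30  Tom     30              1020
2   Cable    85         5  Tom     30              2550
Reading off the mean of column 'price_times_cost', we get 1785.0.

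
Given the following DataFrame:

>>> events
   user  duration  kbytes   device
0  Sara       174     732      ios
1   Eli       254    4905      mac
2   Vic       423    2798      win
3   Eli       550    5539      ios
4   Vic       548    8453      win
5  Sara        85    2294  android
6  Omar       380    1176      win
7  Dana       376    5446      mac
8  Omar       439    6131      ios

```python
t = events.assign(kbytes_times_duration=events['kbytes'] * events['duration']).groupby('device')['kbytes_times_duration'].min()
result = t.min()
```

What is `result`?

127368

add column kbytes_times_duration = events['kbytes'] * events['duration']:
   user  duration  kbytes   device  kbytes_times_duration
0  Sara       174     732      ios                 127368
1   Eli       254    4905      mac                1245870
2   Vic       423    2798      win                1183554
3   Eli       550    5539      ios                3046450
4   Vic       548    8453      win                4632244
5  Sara        85    2294  android                 194990
6  Omar       380    1176      win                 446880
7  Dana       376    5446      mac                2047696
8  Omar       439    6131      ios                2691509
group by device, min of kbytes_times_duration:
device
android     194990
ios         127368
mac        1245870
win         446880
Name: kbytes_times_duration, dtype: int64
The min of the resulting series is 127368.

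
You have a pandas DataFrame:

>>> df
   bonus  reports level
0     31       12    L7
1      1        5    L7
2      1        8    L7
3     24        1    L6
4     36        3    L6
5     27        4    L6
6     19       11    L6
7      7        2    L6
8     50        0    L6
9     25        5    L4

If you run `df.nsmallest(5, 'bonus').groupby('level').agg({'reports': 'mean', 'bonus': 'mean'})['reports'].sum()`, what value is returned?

11.1666666667

take 5 rows with smallest bonus:
   bonus  reports level
1      1        5    L7
2      1        8    L7
7      7        2    L6
6     19       11    L6
3     24        1    L6
group by level: mean(reports), mean(bonus):
        reports      bonus
level                     
L6     4.666667  16.666667
L7     6.500000   1.000000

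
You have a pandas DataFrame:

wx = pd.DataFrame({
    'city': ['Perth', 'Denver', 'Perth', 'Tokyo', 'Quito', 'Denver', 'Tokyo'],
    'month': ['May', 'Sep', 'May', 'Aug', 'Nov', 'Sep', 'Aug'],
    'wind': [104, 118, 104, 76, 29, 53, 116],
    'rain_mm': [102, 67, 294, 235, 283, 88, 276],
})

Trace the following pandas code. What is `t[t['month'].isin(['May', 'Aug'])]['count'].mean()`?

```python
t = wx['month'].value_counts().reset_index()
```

2.0

value_counts of month:
month
May    2
Sep    2
Aug    2
Nov    1
Name: count, dtype: int64
reset_index():
  month  count
0   May      2
1   Sep      2
2   Aug      2
3   Nov      1
filter rows where month in ['May', 'Aug']:
  month  count
0   May      2
2   Aug      2
Hence 2.0.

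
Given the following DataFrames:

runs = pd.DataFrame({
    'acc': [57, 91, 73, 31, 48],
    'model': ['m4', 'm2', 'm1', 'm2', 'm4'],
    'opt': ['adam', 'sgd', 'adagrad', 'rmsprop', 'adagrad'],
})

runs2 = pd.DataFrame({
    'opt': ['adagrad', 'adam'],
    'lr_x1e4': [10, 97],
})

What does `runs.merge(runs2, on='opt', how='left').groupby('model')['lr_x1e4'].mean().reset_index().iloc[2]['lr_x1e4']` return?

merge on 'opt' (how='left') → 5 rows:
   acc model      opt  lr_x1e4
0   57    m4     adam     97.0
1   91    m2      sgd      NaN
2   73    m1  adagrad     10.0
3   31    m2  rmsprop      NaN
4   48    m4  adagrad     10.0
group by model, mean of lr_x1e4:
model
m1    10.0
m2     NaN
m4    53.5
Name: lr_x1e4, dtype: float64
reset_index():
  model  lr_x1e4
0    m1     10.0
1    m2      NaN
2    m4     53.5
The value at position 2, column 'lr_x1e4' is 53.5.

53.5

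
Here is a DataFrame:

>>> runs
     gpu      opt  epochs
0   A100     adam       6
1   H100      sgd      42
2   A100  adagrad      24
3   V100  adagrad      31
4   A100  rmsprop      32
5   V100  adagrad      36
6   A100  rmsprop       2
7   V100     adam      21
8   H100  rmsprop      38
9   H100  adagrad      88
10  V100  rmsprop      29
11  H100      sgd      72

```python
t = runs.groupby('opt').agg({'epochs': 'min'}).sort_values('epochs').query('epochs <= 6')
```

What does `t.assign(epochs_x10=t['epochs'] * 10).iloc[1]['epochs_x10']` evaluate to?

group by opt, min of epochs:
         epochs
opt            
adagrad      24
adam          6
rmsprop       2
sgd          42
sort by epochs:
         epochs
opt            
rmsprop       2
adam          6
adagrad      24
sgd          42
filter rows where epochs <= 6:
         epochs
opt            
rmsprop       2
adam          6
add column epochs_x10 = t['epochs'] * 10:
         epochs  epochs_x10
opt                        
rmsprop       2          20
adam          6          60

60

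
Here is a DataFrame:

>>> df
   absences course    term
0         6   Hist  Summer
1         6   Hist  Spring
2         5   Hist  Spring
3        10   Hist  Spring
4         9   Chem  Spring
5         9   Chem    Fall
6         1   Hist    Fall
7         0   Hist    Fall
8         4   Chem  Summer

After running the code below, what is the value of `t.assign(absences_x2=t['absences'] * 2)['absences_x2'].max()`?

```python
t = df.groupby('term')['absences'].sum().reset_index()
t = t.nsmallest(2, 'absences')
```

20

group by term, sum of absences:
term
Fall      10
Spring    30
Summer    10
Name: absences, dtype: int64
reset_index():
     term  absences
0    Fall        10
1  Spring        30
2  Summer        10
take 2 rows with smallest absences:
     term  absences
0    Fall        10
2  Summer        10
add column absences_x2 = t['absences'] * 2:
     term  absences  absences_x2
0    Fall        10           20
2  Summer        10           20
Finally, max of column 'absences_x2' = 20.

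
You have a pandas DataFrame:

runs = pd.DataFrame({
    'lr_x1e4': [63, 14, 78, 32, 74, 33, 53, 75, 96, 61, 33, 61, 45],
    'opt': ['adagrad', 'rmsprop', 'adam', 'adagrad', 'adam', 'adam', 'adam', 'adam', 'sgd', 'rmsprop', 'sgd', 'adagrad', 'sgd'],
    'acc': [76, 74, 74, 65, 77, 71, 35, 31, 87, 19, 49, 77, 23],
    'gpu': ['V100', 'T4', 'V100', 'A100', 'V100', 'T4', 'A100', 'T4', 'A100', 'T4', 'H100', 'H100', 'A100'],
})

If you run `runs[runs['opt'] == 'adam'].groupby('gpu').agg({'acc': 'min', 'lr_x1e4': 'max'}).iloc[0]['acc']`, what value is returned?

35

filter rows where opt == 'adam':
   lr_x1e4   opt  acc   gpu
2       78  adam   74  V100
4       74  adam   77  V100
5       33  adam   71    T4
6       53  adam   35  A100
7       75  adam   31    T4
group by gpu: min(acc), max(lr_x1e4):
      acc  lr_x1e4
gpu               
A100   35       53
T4     31       75
V100   74       78
Then the value at position 0, column 'acc': 35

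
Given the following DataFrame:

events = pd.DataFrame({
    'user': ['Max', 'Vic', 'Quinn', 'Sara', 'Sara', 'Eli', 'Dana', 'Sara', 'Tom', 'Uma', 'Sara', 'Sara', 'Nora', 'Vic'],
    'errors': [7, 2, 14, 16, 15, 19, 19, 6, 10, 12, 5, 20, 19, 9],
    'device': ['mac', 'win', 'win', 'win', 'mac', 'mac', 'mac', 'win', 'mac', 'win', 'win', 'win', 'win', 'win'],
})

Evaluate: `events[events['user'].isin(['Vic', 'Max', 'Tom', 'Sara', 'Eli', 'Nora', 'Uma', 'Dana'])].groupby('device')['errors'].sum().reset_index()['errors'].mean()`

79.5

filter rows where user in ['Vic', 'Max', 'Tom', 'Sara', 'Eli', 'Nora', 'Uma', 'Dana']:
    user  errors device
0    Max       7    mac
1    Vic       2    win
3   Sara      16    win
4   Sara      15    mac
5    Eli      19    mac
6   Dana      19    mac
7   Sara       6    win
8    Tom      10    mac
9    Uma      12    win
10  Sara       5    win
11  Sara      20    win
12  Nora      19    win
13   Vic       9    win
group by device, sum of errors:
device
mac    70
win    89
Name: errors, dtype: int64
reset_index():
  device  errors
0    mac      70
1    win      89
Then the mean of column 'errors': 79.5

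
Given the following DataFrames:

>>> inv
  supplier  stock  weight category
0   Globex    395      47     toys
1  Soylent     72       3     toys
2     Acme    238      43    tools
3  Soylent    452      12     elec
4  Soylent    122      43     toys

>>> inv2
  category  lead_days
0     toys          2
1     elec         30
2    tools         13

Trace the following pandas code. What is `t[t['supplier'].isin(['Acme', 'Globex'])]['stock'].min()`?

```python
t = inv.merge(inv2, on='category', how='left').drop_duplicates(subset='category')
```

merge on 'category' (how='left') → 5 rows:
  supplier  stock  weight category  lead_days
0   Globex    395      47     toys          2
1  Soylent     72       3     toys          2
2     Acme    238      43    tools         13
3  Soylent    452      12     elec         30
4  Soylent    122      43     toys          2
drop duplicate category (keep=first):
  supplier  stock  weight category  lead_days
0   Globex    395      47     toys          2
2     Acme    238      43    tools         13
3  Soylent    452      12     elec         30
filter rows where supplier in ['Acme', 'Globex']:
  supplier  stock  weight category  lead_days
0   Globex    395      47     toys          2
2     Acme    238      43    tools         13
Taking the min of column 'stock' gives 238.

238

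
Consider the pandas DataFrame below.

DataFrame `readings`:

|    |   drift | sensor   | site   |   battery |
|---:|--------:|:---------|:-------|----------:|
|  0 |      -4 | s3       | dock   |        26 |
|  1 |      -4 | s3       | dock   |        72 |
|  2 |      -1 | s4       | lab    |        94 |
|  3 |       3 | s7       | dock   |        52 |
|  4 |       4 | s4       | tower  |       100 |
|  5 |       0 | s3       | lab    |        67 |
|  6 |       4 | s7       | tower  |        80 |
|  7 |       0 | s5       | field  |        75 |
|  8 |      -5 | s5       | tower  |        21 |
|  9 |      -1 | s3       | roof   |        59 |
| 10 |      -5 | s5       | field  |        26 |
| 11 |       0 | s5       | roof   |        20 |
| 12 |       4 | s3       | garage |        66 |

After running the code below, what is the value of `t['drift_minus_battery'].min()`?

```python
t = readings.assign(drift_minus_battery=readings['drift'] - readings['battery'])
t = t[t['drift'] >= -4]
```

-96

add column drift_minus_battery = readings['drift'] - readings['battery']:
    drift sensor    site  battery  drift_minus_battery
0      -4     s3    dock       26                  -30
1      -4     s3    dock       72                  -76
2      -1     s4     lab       94                  -95
3       3     s7    dock       52                  -49
4       4     s4   tower      100                  -96
5       0     s3     lab       67                  -67
6       4     s7   tower       80                  -76
7       0     s5   field       75                  -75
8      -5     s5   tower       21                  -26
9      -1     s3    roof       59                  -60
10     -5     s5   field       26                  -31
11      0     s5    roof       20                  -20
12      4     s3  garage       66                  -62
filter rows where drift >= -4:
    drift sensor    site  battery  drift_minus_battery
0      -4     s3    dock       26                  -30
1      -4     s3    dock       72                  -76
2      -1     s4     lab       94                  -95
3       3     s7    dock       52                  -49
4       4     s4   tower      100                  -96
5       0     s3     lab       67                  -67
6       4     s7   tower       80                  -76
7       0     s5   field       75                  -75
9      -1     s3    roof       59                  -60
11      0     s5    roof       20                  -20
12      4     s3  garage       66                  -62
Reading off the min of column 'drift_minus_battery', we get -96.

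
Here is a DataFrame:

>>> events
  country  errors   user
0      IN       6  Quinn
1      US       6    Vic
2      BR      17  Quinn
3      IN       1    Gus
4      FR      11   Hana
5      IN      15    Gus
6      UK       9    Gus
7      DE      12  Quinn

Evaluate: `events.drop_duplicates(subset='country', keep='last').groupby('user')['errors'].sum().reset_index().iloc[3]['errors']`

6

drop duplicate country (keep=last):
  country  errors   user
1      US       6    Vic
2      BR      17  Quinn
4      FR      11   Hana
5      IN      15    Gus
6      UK       9    Gus
7      DE      12  Quinn
group by user, sum of errors:
user
Gus      24
Hana     11
Quinn    29
Vic       6
Name: errors, dtype: int64
reset_index():
    user  errors
0    Gus      24
1   Hana      11
2  Quinn      29
3    Vic       6
The value at position 3, column 'errors' is 6.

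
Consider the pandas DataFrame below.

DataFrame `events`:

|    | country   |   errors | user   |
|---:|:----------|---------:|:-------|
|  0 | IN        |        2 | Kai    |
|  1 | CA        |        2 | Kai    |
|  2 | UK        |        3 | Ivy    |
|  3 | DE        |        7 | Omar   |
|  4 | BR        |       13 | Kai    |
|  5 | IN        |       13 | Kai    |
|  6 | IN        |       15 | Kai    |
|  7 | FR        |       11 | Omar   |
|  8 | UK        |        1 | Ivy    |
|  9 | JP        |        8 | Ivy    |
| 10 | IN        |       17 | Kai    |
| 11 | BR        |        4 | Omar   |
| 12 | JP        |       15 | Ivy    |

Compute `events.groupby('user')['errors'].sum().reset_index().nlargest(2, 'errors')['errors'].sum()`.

89

group by user, sum of errors:
user
Ivy     27
Kai     62
Omar    22
Name: errors, dtype: int64
reset_index():
   user  errors
0   Ivy      27
1   Kai      62
2  Omar      22
take 2 rows with largest errors:
  user  errors
1  Kai      62
0  Ivy      27
Then the sum of column 'errors': 89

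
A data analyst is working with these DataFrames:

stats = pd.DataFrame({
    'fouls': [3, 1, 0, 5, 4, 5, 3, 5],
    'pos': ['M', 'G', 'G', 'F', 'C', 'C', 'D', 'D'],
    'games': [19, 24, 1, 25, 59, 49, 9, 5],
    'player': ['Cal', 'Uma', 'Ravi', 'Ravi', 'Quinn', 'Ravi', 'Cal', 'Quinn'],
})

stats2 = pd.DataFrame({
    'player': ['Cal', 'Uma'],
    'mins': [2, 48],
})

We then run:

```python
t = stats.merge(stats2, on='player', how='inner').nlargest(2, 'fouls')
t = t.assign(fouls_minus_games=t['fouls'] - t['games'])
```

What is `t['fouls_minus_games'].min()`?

merge on 'player' (how='inner') → 3 rows:
   fouls pos  games player  mins
0      3   M     19    Cal     2
1      1   G     24    Uma    48
2      3   D      9    Cal     2
take 2 rows with largest fouls:
   fouls pos  games player  mins
0      3   M     19    Cal     2
2      3   D      9    Cal     2
add column fouls_minus_games = t['fouls'] - t['games']:
   fouls pos  games player  mins  fouls_minus_games
0      3   M     19    Cal     2                -16
2      3   D      9    Cal     2                 -6
Then the min of column 'fouls_minus_games': -16

-16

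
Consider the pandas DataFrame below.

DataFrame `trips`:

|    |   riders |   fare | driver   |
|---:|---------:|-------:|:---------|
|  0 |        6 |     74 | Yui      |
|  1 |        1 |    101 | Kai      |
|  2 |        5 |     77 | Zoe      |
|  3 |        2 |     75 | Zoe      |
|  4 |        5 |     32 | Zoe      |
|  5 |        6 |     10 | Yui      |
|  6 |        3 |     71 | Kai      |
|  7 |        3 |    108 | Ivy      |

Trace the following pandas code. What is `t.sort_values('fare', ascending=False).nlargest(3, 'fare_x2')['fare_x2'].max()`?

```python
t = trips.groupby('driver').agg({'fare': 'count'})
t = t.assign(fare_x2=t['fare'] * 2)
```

6

group by driver, count of fare:
        fare
driver      
Ivy        1
Kai        2
Yui        2
Zoe        3
add column fare_x2 = t['fare'] * 2:
        fare  fare_x2
driver               
Ivy        1        2
Kai        2        4
Yui        2        4
Zoe        3        6
sort by fare descending:
        fare  fare_x2
driver               
Zoe        3        6
Kai        2        4
Yui        2        4
Ivy        1        2
take 3 rows with largest fare_x2:
        fare  fare_x2
driver               
Zoe        3        6
Kai        2        4
Yui        2        4
The max of column 'fare_x2' is 6.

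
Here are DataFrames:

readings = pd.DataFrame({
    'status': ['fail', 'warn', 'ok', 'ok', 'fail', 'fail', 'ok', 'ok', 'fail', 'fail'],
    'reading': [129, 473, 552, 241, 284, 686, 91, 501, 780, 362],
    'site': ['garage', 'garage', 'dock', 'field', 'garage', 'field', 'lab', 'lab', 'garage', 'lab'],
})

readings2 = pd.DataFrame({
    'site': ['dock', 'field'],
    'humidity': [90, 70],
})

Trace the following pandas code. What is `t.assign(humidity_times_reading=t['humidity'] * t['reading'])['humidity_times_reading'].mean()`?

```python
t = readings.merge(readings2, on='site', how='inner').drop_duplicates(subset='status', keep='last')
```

32445.0

merge on 'site' (how='inner') → 3 rows:
  status  reading   site  humidity
0     ok      552   dock        90
1     ok      241  field        70
2   fail      686  field        70
drop duplicate status (keep=last):
  status  reading   site  humidity
1     ok      241  field        70
2   fail      686  field        70
add column humidity_times_reading = t['humidity'] * t['reading']:
  status  reading   site  humidity  humidity_times_reading
1     ok      241  field        70                   16870
2   fail      686  field        70                   48020
Finally, mean of column 'humidity_times_reading' = 32445.0.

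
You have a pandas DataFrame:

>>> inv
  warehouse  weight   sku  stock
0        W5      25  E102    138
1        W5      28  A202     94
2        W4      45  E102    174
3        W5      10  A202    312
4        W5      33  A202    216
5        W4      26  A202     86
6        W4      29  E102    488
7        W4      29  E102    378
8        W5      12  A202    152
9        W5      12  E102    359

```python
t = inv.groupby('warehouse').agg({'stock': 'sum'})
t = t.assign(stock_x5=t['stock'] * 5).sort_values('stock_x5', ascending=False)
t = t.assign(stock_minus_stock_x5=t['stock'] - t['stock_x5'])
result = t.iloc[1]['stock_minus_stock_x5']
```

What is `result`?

-4504

group by warehouse, sum of stock:
           stock
warehouse       
W4          1126
W5          1271
add column stock_x5 = t['stock'] * 5:
           stock  stock_x5
warehouse                 
W4          1126      5630
W5          1271      6355
sort by stock_x5 descending:
           stock  stock_x5
warehouse                 
W5          1271      6355
W4          1126      5630
add column stock_minus_stock_x5 = t['stock'] - t['stock_x5']:
           stock  stock_x5  stock_minus_stock_x5
warehouse                                       
W5          1271      6355                 -5084
W4          1126      5630                 -4504
The value at position 1, column 'stock_minus_stock_x5' is -4504.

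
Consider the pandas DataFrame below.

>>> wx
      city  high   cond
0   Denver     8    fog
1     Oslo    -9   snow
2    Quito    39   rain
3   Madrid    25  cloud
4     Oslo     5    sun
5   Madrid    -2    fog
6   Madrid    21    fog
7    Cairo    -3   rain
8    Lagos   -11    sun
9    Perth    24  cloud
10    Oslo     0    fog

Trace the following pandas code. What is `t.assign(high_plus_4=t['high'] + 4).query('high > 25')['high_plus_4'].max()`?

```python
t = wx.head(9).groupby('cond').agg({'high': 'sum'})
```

take first 9 rows:
     city  high   cond
0  Denver     8    fog
1    Oslo    -9   snow
2   Quito    39   rain
3  Madrid    25  cloud
4    Oslo     5    sun
5  Madrid    -2    fog
6  Madrid    21    fog
7   Cairo    -3   rain
8   Lagos   -11    sun
group by cond, sum of high:
       high
cond       
cloud    25
fog      27
rain     36
snow     -9
sun      -6
add column high_plus_4 = t['high'] + 4:
       high  high_plus_4
cond                    
cloud    25           29
fog      27           31
rain     36           40
snow     -9           -5
sun      -6           -2
filter rows where high > 25:
      high  high_plus_4
cond                   
fog     27           31
rain    36           40

40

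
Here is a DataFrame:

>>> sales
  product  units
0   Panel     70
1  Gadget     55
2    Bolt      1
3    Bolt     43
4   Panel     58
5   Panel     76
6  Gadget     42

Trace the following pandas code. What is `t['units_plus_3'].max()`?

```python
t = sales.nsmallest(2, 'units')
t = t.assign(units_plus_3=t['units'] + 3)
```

take 2 rows with smallest units:
  product  units
2    Bolt      1
6  Gadget     42
add column units_plus_3 = t['units'] + 3:
  product  units  units_plus_3
2    Bolt      1             4
6  Gadget     42            45
So max() = 45.

45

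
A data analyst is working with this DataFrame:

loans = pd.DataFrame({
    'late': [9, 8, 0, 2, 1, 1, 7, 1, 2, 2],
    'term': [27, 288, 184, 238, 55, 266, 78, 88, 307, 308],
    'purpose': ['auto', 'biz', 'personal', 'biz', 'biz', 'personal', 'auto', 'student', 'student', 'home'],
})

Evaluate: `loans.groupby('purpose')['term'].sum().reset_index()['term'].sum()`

1839

group by purpose, sum of term:
purpose
auto        105
biz         581
home        308
personal    450
student     395
Name: term, dtype: int64
reset_index():
    purpose  term
0      auto   105
1       biz   581
2      home   308
3  personal   450
4   student   395
sum of column 'term' → 1839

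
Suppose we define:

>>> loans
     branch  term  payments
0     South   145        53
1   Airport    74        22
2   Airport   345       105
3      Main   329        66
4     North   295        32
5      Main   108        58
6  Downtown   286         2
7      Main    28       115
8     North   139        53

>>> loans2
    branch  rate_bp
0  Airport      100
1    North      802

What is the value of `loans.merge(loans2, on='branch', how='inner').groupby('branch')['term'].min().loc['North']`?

merge on 'branch' (how='inner') → 4 rows:
    branch  term  payments  rate_bp
0  Airport    74        22      100
1  Airport   345       105      100
2    North   295        32      802
3    North   139        53      802
group by branch, min of term:
branch
Airport     74
North      139
Name: term, dtype: int64
Hence 139.

139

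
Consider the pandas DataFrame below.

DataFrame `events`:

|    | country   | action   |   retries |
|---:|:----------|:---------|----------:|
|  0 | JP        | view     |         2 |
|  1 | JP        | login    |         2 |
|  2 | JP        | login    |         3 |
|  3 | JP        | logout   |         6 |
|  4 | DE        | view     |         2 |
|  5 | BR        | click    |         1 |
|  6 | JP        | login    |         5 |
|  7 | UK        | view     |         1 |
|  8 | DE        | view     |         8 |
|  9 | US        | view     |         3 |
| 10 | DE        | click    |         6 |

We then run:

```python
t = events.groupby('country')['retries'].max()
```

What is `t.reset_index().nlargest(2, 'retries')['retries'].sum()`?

14

group by country, max of retries:
country
BR    1
DE    8
JP    6
UK    1
US    3
Name: retries, dtype: int64
reset_index():
  country  retries
0      BR        1
1      DE        8
2      JP        6
3      UK        1
4      US        3
take 2 rows with largest retries:
  country  retries
1      DE        8
2      JP        6
Taking the sum of column 'retries' gives 14.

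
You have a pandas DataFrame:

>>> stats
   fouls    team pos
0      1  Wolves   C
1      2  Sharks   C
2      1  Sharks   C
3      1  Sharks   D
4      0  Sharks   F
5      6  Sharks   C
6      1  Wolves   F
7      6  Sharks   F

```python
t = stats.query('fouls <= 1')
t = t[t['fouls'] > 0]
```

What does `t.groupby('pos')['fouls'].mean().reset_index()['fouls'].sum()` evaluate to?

3.0

filter rows where fouls <= 1:
   fouls    team pos
0      1  Wolves   C
2      1  Sharks   C
3      1  Sharks   D
4      0  Sharks   F
6      1  Wolves   F
filter rows where fouls > 0:
   fouls    team pos
0      1  Wolves   C
2      1  Sharks   C
3      1  Sharks   D
6      1  Wolves   F
group by pos, mean of fouls:
pos
C    1.0
D    1.0
F    1.0
Name: fouls, dtype: float64
reset_index():
  pos  fouls
0   C    1.0
1   D    1.0
2   F    1.0
Then the sum of column 'fouls': 3.0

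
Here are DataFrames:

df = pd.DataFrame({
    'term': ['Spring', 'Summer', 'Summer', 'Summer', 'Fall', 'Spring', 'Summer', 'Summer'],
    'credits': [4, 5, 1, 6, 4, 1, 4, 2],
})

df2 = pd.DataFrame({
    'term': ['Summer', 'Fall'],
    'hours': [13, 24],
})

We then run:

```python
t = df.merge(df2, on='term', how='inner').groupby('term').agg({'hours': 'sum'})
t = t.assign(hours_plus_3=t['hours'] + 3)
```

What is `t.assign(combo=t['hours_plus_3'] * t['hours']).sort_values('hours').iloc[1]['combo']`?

4420

merge on 'term' (how='inner') → 6 rows:
     term  credits  hours
0  Summer        5     13
1  Summer        1     13
2  Summer        6     13
3    Fall        4     24
4  Summer        4     13
5  Summer        2     13
group by term, sum of hours:
        hours
term         
Fall       24
Summer     65
add column hours_plus_3 = t['hours'] + 3:
        hours  hours_plus_3
term                       
Fall       24            27
Summer     65            68
add column combo = t['hours_plus_3'] * t['hours']:
        hours  hours_plus_3  combo
term                              
Fall       24            27    648
Summer     65            68   4420
sort by hours:
        hours  hours_plus_3  combo
term                              
Fall       24            27    648
Summer     65            68   4420
value at position 1, column 'combo' → 4420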